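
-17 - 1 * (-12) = -5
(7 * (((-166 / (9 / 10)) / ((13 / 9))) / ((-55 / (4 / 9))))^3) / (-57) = -0.13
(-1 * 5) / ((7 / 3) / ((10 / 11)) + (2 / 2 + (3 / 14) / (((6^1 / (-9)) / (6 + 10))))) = 1050 / 331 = 3.17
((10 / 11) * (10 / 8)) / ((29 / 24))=300 / 319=0.94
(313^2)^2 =9597924961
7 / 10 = 0.70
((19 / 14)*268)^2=6482116 / 49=132288.08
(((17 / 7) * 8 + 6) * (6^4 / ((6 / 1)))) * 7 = 38448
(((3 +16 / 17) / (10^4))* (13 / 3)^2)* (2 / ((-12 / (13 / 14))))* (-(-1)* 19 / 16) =-2796781 / 2056320000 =-0.00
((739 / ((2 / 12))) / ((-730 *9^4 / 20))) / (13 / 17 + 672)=-50252 / 1825928487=-0.00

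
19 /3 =6.33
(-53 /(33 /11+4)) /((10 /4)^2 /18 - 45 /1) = 3816 /22505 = 0.17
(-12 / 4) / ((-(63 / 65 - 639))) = -0.00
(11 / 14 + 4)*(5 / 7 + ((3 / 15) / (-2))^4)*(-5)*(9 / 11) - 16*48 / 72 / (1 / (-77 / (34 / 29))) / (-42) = -10115707813 / 329868000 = -30.67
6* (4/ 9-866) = -15580/ 3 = -5193.33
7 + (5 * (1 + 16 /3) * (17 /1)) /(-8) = -1447 /24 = -60.29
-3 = -3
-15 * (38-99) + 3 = 918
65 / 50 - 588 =-5867 / 10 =-586.70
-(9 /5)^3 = -729 /125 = -5.83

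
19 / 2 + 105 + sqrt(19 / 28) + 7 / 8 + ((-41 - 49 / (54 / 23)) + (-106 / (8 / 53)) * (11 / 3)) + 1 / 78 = -7080089 / 2808 + sqrt(133) / 14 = -2520.58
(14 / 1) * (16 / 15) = 224 / 15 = 14.93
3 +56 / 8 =10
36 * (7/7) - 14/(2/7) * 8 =-356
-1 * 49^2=-2401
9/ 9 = 1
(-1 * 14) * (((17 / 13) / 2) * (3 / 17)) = -21 / 13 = -1.62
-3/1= -3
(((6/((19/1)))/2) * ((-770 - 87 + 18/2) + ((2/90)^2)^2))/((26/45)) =-267486923/1154250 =-231.74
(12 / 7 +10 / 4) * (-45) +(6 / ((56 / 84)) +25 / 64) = -80753 / 448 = -180.25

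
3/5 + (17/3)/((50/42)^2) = 2874/625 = 4.60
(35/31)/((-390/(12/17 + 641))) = -76363/41106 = -1.86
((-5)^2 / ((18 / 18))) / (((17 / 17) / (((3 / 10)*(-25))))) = -375 / 2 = -187.50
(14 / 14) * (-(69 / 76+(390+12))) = -402.91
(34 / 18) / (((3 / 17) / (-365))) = -105485 / 27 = -3906.85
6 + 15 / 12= 7.25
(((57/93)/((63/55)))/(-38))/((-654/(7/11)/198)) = 55/20274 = 0.00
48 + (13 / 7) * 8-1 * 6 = 398 / 7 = 56.86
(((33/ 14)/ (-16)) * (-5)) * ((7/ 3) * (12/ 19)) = 165/ 152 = 1.09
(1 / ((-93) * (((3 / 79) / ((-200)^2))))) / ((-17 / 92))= 290720000 / 4743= 61294.54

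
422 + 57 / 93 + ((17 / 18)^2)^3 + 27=450.32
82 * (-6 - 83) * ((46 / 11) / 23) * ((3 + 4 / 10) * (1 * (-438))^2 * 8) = -6924019695.71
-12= -12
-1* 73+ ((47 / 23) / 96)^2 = -355892063 / 4875264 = -73.00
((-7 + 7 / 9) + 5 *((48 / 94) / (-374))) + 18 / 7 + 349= 191218493 / 553707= 345.34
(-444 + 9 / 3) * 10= -4410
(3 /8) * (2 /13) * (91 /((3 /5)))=35 /4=8.75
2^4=16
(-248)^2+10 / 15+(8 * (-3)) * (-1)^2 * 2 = 184370 / 3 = 61456.67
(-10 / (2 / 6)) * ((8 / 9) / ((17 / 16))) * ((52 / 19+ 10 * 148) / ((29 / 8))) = -288481280 / 28101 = -10265.87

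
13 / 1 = 13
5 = 5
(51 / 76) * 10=255 / 38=6.71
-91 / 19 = -4.79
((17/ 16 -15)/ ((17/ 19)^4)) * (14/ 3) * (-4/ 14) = 29061583/ 1002252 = 29.00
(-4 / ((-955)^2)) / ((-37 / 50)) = 8 / 1349797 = 0.00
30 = 30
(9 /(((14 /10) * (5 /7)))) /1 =9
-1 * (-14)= 14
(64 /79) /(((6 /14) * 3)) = 448 /711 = 0.63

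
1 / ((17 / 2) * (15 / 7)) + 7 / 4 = 1841 / 1020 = 1.80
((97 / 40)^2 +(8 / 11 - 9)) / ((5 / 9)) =-378909 / 88000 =-4.31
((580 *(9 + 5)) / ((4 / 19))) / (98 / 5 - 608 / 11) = -1060675 / 981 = -1081.22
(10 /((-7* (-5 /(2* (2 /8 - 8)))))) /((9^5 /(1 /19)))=-31 /7853517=-0.00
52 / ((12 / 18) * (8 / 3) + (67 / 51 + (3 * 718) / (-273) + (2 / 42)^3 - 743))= -106427412 / 1530504979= -0.07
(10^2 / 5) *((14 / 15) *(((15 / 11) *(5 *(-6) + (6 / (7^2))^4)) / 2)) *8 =-27670837440 / 9058973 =-3054.52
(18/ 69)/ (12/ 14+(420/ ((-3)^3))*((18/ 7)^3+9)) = -147/ 227447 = -0.00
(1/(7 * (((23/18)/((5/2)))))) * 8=360/161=2.24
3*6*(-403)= -7254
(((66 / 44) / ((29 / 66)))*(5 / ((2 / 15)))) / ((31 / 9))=66825 / 1798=37.17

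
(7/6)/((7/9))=1.50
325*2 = 650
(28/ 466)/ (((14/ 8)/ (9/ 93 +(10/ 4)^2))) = 1574/ 7223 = 0.22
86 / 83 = 1.04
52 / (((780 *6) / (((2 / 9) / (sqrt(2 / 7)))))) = sqrt(14) / 810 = 0.00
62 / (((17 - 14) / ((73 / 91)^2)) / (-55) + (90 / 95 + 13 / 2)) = 22275220 / 2645221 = 8.42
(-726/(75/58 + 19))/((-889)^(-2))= -3025348788/107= -28274287.74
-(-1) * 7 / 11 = 7 / 11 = 0.64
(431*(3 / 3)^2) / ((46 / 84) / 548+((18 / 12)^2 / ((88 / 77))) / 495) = 2182377120 / 25199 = 86605.70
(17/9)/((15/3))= 17/45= 0.38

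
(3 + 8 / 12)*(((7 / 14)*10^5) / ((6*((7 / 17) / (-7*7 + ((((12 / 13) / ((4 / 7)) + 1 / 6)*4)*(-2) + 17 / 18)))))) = -4869012500 / 1053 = -4623943.49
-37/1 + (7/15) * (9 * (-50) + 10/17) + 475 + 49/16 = 231.34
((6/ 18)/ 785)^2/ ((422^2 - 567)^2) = 1/ 174767922019926225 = 0.00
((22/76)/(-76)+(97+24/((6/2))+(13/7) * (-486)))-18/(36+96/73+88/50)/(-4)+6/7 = -287104338109/360410848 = -796.60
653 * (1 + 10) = 7183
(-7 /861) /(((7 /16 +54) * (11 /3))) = -16 /392821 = -0.00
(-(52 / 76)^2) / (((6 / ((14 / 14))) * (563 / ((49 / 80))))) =-8281 / 97556640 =-0.00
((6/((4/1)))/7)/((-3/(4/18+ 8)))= -37/63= -0.59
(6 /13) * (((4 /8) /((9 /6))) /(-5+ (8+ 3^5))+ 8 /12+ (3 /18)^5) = 213017 /690768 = 0.31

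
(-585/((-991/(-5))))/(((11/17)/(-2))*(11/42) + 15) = -0.20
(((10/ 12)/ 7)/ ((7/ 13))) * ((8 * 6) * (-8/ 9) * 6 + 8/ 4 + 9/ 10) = -32903/ 588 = -55.96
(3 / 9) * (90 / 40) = 3 / 4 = 0.75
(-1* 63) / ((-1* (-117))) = -7 / 13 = -0.54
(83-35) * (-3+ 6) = 144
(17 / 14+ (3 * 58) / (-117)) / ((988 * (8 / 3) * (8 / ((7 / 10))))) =-149 / 16440320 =-0.00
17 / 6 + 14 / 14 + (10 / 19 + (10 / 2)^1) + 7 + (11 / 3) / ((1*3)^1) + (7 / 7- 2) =5671 / 342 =16.58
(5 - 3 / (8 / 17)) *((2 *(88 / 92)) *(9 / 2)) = -11.84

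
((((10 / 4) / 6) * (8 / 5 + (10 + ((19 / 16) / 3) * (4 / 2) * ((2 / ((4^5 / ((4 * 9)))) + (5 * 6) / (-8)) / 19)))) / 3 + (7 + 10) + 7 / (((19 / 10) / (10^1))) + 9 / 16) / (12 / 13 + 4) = 509852057 / 44826624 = 11.37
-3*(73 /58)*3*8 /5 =-2628 /145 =-18.12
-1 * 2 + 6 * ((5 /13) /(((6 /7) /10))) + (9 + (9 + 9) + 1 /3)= 2038 /39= 52.26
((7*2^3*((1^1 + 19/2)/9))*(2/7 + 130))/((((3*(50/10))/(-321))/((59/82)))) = -26868128/205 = -131064.04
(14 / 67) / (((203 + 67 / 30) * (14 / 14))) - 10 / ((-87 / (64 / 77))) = 266825740 / 2763464781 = 0.10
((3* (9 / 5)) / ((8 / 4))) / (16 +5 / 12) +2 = 2132 / 985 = 2.16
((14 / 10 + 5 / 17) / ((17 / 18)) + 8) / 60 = 3538 / 21675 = 0.16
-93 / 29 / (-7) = 93 / 203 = 0.46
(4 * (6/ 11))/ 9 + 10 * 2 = 20.24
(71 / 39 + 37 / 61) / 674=2887 / 801723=0.00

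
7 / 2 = 3.50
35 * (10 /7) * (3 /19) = 150 /19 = 7.89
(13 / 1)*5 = 65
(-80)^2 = 6400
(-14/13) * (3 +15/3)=-112/13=-8.62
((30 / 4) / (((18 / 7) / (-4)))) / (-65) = 7 / 39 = 0.18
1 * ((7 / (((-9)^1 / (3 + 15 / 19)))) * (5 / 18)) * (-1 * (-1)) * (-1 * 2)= 1.64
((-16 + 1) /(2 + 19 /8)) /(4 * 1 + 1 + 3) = -3 /7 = -0.43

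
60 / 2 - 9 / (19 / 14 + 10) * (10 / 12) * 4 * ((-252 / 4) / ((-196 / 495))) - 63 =-24024 / 53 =-453.28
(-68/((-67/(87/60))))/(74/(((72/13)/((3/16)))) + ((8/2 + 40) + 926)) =94656/62551535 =0.00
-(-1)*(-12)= -12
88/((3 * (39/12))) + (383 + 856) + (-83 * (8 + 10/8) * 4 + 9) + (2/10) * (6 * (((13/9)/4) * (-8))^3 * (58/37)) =-1086618433/584415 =-1859.33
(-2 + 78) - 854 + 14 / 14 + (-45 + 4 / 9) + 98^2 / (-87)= -243238 / 261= -931.95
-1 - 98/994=-78/71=-1.10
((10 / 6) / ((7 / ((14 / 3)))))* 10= 100 / 9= 11.11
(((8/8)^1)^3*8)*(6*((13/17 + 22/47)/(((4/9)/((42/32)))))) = 558495/3196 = 174.75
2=2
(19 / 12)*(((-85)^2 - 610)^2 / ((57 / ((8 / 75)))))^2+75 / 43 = 8674042414881 / 817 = 10616942980.27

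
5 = 5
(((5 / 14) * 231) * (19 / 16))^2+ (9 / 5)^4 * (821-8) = 11604751857 / 640000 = 18132.42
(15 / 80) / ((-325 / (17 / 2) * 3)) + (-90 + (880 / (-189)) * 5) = -113.28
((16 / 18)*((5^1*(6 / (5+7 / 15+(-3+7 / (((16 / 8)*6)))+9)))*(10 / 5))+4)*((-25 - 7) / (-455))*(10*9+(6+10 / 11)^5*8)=3957109304544512 / 52980142215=74690.42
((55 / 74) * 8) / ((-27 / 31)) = -6820 / 999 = -6.83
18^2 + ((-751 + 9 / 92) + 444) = 1573 / 92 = 17.10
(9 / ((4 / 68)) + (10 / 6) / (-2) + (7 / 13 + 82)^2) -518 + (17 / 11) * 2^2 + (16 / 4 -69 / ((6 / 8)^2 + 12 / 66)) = 9299267611 / 1461174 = 6364.24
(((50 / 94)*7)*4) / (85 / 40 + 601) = 224 / 9071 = 0.02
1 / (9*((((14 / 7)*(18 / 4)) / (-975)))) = -325 / 27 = -12.04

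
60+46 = 106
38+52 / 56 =545 / 14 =38.93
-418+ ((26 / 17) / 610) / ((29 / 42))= -62852024 / 150365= -418.00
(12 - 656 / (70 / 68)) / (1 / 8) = -175072 / 35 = -5002.06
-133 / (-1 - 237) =19 / 34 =0.56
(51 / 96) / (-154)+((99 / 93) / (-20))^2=-73013 / 118395200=-0.00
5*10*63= 3150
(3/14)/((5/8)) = 0.34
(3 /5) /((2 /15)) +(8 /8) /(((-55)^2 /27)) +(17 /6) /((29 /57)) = 884083 /87725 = 10.08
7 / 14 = 1 / 2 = 0.50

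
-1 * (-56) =56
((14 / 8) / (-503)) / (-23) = 7 / 46276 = 0.00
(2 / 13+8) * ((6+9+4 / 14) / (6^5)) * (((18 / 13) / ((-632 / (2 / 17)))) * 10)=-28355 / 686348208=-0.00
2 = 2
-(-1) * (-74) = -74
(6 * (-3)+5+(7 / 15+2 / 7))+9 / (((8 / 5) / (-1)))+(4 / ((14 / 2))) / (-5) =-17.99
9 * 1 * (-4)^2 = 144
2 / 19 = 0.11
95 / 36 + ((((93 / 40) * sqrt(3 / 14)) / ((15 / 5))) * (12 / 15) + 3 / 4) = 31 * sqrt(42) / 700 + 61 / 18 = 3.68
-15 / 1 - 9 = -24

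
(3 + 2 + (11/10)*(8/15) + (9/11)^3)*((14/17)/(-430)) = -4286548/364860375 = -0.01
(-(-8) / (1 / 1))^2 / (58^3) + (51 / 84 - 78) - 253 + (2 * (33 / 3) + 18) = -198306735 / 682892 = -290.39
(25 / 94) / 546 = 25 / 51324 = 0.00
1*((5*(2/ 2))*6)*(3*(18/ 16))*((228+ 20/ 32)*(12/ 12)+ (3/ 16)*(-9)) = 1470555/ 64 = 22977.42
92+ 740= 832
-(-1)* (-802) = -802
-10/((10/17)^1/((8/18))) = -7.56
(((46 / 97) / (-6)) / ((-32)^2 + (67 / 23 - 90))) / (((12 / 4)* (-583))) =529 / 10967557491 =0.00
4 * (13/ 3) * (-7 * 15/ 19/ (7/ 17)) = -4420/ 19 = -232.63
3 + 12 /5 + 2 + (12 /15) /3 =23 /3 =7.67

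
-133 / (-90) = 133 / 90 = 1.48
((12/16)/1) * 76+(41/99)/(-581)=3278542/57519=57.00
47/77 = 0.61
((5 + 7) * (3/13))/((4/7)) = 63/13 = 4.85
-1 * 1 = -1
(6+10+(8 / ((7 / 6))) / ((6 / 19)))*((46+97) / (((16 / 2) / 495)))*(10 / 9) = 2595450 / 7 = 370778.57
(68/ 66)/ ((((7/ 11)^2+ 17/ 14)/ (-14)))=-73304/ 8229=-8.91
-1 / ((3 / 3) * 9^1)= -1 / 9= -0.11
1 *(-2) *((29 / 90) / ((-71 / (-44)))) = -1276 / 3195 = -0.40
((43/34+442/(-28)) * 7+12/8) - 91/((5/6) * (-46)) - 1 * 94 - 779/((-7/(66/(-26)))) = -168749173/355810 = -474.27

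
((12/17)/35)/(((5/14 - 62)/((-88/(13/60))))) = 25344/190723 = 0.13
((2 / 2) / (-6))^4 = 1 / 1296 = 0.00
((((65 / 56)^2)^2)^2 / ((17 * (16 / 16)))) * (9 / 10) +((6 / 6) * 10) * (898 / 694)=14963890335020766935 / 1141070841950240768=13.11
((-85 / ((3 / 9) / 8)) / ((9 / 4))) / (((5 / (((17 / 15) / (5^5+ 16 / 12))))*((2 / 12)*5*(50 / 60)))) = -110976 / 1172375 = -0.09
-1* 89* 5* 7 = -3115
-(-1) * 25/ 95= 5/ 19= 0.26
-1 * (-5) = 5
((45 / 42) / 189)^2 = 25 / 777924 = 0.00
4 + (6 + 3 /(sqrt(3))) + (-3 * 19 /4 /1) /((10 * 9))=sqrt(3) + 1181 /120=11.57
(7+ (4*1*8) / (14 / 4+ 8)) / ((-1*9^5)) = -25 / 150903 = -0.00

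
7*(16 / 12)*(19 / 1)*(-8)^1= -4256 / 3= -1418.67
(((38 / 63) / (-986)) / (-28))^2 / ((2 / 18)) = 0.00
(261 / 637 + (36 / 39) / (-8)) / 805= 75 / 205114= 0.00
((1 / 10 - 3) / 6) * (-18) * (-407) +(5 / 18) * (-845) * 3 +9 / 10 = -25465 / 6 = -4244.17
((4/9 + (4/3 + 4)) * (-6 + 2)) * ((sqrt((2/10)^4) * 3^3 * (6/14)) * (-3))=5616/175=32.09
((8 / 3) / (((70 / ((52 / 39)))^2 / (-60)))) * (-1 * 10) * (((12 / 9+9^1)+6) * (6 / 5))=512 / 45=11.38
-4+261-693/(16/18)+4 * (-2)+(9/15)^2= -106053/200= -530.26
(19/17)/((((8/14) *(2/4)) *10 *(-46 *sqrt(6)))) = -133 *sqrt(6)/93840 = -0.00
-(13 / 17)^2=-169 / 289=-0.58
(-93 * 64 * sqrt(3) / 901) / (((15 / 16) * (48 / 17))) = -1984 * sqrt(3) / 795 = -4.32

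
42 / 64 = 21 / 32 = 0.66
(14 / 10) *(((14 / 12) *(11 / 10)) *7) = 3773 / 300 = 12.58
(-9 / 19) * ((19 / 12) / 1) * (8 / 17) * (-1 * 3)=18 / 17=1.06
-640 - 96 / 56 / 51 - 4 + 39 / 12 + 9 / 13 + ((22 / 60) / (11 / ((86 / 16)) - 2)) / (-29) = -861858353 / 1345890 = -640.36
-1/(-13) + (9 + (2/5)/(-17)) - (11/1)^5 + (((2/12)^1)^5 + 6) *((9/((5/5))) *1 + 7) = -86432800601/537030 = -160945.94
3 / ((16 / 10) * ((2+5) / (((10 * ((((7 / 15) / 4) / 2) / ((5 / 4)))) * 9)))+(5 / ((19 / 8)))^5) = 0.07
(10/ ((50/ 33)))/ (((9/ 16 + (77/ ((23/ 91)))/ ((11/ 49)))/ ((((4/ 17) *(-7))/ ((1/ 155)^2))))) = -326770752/ 1698691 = -192.37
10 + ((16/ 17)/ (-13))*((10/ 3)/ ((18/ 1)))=59590/ 5967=9.99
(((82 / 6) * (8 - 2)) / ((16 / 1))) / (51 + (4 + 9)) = 41 / 512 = 0.08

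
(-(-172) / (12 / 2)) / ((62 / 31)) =14.33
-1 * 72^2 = -5184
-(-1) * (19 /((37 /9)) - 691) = -25396 /37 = -686.38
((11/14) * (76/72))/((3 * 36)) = 209/27216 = 0.01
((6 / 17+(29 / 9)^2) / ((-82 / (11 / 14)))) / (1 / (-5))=813065 / 1580796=0.51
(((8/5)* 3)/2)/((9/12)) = 16/5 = 3.20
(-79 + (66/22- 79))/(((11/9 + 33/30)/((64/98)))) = -446400/10241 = -43.59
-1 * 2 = -2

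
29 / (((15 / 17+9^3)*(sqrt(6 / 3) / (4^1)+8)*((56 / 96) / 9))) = 141984 / 1849309 - 4437*sqrt(2) / 1849309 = 0.07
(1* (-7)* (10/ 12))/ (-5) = 1.17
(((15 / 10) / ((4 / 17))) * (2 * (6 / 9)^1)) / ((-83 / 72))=-612 / 83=-7.37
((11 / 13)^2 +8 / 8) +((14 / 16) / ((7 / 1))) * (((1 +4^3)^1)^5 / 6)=196089129545 / 8112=24172723.07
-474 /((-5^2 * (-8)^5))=-237 /409600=-0.00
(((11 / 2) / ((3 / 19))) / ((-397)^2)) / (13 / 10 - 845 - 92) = -0.00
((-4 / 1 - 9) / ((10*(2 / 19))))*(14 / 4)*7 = -12103 / 40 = -302.58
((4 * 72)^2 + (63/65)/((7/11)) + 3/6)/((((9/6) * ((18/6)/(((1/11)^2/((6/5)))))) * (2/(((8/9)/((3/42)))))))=301923524/382239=789.88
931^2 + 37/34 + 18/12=14734981/17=866763.59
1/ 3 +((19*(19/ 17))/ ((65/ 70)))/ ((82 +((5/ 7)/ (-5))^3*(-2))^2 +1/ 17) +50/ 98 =21769212422086/ 25703431910247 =0.85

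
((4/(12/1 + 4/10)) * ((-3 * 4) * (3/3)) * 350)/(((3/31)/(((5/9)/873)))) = -70000/7857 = -8.91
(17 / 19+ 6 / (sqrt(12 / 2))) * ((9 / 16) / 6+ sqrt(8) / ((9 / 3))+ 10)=(17+ 19 * sqrt(6)) * (64 * sqrt(2)+ 969) / 1824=36.91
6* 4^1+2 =26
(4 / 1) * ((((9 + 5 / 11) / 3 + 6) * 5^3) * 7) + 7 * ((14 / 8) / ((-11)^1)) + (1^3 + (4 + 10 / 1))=32044.19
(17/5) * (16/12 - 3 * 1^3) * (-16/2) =136/3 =45.33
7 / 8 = 0.88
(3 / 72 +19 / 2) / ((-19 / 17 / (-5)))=19465 / 456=42.69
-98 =-98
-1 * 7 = -7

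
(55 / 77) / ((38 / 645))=3225 / 266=12.12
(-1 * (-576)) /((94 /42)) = 12096 /47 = 257.36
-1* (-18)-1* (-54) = 72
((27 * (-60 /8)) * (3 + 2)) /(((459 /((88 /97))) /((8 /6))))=-4400 /1649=-2.67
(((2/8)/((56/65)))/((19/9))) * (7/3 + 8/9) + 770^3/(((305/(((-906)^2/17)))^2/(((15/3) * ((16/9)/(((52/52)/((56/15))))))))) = 1737764105345207742669925/4576770464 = 379692212885511.17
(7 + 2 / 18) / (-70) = -32 / 315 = -0.10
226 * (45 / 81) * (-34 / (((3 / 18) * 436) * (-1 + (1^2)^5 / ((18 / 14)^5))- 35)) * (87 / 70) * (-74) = -486854989668 / 107862307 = -4513.67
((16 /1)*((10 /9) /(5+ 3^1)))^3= 8000 /729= 10.97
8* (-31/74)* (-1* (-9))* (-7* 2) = 15624/37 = 422.27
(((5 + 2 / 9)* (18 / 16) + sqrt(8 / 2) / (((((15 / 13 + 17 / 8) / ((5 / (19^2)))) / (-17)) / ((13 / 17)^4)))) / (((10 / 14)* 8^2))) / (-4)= -197314232437 / 6193102981120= -0.03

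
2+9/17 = 43/17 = 2.53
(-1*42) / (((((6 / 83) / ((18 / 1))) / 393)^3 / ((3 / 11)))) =-118071814528305918 / 11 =-10733801320755083.45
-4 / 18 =-2 / 9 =-0.22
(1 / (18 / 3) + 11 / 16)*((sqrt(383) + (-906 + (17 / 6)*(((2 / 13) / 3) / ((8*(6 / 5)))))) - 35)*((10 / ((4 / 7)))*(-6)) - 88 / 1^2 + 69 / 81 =7575528601 / 89856 - 1435*sqrt(383) / 16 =82552.21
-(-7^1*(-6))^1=-42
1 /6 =0.17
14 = 14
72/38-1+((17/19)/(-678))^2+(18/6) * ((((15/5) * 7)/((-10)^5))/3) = 3711084308899/4148648100000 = 0.89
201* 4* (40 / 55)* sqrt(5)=6432* sqrt(5) / 11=1307.49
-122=-122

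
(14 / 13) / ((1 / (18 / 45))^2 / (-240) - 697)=-2688 / 1739777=-0.00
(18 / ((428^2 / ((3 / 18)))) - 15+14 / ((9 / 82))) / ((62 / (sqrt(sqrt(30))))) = 185565419 * 30^(1 / 4) / 102216672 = 4.25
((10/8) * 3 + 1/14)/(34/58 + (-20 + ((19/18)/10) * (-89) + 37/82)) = -5725035/42482783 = -0.13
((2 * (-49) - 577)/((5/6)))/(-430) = 81/43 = 1.88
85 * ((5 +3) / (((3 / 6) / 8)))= 10880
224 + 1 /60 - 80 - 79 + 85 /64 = 63691 /960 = 66.34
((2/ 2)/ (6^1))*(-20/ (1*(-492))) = 5/ 738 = 0.01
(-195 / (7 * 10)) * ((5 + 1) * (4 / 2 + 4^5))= -120042 / 7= -17148.86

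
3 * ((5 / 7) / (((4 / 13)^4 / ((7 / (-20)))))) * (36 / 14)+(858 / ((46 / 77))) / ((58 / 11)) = 136791447 / 2390528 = 57.22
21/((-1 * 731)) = -21/731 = -0.03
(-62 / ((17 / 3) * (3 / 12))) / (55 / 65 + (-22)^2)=-3224 / 35717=-0.09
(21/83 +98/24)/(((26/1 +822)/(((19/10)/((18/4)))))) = 82061/38007360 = 0.00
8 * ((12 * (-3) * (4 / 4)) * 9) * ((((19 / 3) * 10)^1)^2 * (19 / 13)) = -197539200 / 13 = -15195323.08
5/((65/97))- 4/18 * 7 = 691/117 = 5.91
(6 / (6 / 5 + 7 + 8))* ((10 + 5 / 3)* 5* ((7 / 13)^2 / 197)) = 85750 / 2696733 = 0.03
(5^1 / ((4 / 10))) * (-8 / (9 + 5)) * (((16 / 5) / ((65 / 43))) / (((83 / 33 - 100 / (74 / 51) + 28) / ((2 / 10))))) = 1680096 / 21335405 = 0.08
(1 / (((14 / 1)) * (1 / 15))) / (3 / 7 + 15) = 5 / 72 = 0.07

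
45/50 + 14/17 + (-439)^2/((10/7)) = 11467046/85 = 134906.42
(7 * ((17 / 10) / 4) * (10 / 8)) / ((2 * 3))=119 / 192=0.62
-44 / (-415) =44 / 415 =0.11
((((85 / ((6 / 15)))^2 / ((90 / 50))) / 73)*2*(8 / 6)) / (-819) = -1806250 / 1614249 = -1.12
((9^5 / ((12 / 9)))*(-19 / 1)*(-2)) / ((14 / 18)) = 30292137 / 14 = 2163724.07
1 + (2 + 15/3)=8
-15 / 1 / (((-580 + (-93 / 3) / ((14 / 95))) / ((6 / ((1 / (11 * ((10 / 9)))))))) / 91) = 280280 / 2213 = 126.65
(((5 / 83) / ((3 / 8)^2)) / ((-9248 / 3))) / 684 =-5 / 24610662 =-0.00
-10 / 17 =-0.59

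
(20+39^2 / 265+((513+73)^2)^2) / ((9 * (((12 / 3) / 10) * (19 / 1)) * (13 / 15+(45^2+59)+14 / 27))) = 468735231045915 / 566995378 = 826700.27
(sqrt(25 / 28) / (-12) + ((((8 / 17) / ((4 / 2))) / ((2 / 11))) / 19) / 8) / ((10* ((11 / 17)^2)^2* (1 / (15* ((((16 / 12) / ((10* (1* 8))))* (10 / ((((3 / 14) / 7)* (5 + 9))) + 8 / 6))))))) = 181781 / 6069360- 3090277* sqrt(7) / 29516256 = -0.25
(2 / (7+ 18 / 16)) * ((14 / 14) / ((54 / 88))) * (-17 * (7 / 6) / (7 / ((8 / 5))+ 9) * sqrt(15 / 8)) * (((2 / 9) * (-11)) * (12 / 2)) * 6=71.68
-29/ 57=-0.51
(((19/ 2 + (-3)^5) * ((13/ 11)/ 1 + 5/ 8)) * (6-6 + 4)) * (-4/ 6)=24751/ 22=1125.05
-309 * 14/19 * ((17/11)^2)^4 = -7409.40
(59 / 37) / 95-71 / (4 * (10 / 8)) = -49854 / 3515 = -14.18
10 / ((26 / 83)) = 415 / 13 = 31.92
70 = 70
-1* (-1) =1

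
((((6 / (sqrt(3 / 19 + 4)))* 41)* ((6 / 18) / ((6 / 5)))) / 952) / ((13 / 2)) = 205* sqrt(1501) / 1466556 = 0.01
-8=-8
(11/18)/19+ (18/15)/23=3317/39330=0.08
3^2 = 9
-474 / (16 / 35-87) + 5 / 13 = 17755 / 3029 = 5.86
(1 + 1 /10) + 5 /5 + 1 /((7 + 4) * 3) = 703 /330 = 2.13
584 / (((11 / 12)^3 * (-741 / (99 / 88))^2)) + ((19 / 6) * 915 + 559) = 561356477651 / 162405958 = 3456.50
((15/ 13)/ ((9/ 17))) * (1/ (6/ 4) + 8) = 170/ 9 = 18.89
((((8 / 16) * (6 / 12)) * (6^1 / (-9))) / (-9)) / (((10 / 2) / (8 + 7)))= 1 / 18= 0.06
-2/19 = -0.11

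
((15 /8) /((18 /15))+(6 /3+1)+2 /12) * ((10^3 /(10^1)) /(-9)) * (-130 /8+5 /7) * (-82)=-66940.23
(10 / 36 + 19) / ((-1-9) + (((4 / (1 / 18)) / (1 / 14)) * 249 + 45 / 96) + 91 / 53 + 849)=0.00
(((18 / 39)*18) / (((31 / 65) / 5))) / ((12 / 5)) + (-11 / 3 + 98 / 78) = 40961 / 1209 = 33.88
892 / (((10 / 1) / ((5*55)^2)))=6745750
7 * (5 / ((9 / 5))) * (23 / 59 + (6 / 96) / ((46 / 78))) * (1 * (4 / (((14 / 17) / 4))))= 4575125 / 24426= 187.31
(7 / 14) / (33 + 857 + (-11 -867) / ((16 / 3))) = 4 / 5803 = 0.00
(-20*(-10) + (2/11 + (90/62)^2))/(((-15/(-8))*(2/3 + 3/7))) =119750232/1215665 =98.51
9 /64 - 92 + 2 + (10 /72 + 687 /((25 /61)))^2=9105340998541 /3240000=2810290.43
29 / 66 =0.44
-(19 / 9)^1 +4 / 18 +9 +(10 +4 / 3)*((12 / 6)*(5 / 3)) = 404 / 9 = 44.89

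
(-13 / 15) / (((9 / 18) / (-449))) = 11674 / 15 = 778.27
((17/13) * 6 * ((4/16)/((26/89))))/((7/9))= 40851/4732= 8.63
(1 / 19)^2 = 1 / 361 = 0.00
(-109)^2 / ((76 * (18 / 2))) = 11881 / 684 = 17.37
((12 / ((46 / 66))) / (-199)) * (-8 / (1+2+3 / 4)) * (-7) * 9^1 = -266112 / 22885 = -11.63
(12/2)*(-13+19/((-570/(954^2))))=-910506/5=-182101.20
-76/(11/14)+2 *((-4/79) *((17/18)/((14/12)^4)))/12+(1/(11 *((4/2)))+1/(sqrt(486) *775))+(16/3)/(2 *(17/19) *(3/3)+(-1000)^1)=-11478815334641/118715913162+sqrt(6)/41850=-96.69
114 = 114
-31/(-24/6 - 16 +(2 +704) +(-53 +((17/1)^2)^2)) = -31/84154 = -0.00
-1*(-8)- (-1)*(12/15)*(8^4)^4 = 225179981368532.80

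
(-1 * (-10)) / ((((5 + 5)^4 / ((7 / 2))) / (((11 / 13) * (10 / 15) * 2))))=77 / 19500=0.00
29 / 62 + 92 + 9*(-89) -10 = -44549 / 62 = -718.53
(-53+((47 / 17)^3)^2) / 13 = 9499924172 / 313788397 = 30.27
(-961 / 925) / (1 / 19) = -18259 / 925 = -19.74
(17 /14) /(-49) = -17 /686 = -0.02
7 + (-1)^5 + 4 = 10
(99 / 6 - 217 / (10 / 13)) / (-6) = 664 / 15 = 44.27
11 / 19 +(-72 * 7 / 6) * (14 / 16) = -2771 / 38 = -72.92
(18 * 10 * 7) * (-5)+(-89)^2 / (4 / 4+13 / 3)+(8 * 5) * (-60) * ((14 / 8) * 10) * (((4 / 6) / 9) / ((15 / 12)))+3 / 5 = -5258233 / 720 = -7303.10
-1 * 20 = -20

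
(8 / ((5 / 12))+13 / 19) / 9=1889 / 855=2.21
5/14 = 0.36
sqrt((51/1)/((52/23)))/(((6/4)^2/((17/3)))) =34 * sqrt(15249)/351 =11.96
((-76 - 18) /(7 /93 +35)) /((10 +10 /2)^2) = -0.01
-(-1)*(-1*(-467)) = 467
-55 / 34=-1.62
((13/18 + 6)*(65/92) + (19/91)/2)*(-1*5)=-3657235/150696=-24.27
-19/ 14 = -1.36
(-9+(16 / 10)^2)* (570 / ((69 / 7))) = -1862 / 5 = -372.40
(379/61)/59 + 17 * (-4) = -244353/3599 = -67.89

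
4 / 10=2 / 5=0.40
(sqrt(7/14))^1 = sqrt(2)/2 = 0.71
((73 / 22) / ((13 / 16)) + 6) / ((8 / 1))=1.26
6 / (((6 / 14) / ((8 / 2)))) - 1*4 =52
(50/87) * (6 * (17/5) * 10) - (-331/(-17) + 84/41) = 1934829/20213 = 95.72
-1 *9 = -9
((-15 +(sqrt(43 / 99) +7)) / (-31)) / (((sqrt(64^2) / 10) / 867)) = 4335 / 124 - 1445 * sqrt(473) / 10912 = 32.08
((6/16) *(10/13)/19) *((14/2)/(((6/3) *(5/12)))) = 63/494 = 0.13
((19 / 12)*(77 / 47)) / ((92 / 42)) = 10241 / 8648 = 1.18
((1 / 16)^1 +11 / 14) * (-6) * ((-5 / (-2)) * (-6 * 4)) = 4275 / 14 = 305.36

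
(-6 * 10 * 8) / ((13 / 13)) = -480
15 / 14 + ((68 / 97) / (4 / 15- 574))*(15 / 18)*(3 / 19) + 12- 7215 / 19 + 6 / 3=-40487362241 / 111026006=-364.67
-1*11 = -11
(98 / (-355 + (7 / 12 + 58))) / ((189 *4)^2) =-1 / 1728702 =-0.00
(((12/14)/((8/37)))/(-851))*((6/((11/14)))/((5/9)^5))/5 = -531441/3953125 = -0.13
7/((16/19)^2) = 2527/256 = 9.87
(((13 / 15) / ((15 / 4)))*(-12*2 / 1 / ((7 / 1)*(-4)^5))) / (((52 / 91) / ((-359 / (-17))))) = 4667 / 163200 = 0.03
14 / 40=7 / 20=0.35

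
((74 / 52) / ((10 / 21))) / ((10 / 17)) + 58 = 164009 / 2600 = 63.08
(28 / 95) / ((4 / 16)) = 1.18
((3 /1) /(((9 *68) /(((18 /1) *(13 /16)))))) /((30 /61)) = 793 /5440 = 0.15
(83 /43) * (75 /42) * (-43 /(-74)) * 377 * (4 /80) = 156455 /4144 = 37.75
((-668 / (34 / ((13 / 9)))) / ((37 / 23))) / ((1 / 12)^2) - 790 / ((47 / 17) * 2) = -79322967 / 29563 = -2683.18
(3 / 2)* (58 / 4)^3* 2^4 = 73167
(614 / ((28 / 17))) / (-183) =-5219 / 2562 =-2.04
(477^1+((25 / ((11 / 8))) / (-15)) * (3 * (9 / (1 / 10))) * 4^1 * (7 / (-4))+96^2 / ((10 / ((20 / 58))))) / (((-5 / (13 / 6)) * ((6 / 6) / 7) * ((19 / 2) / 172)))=-5135624676 / 30305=-169464.60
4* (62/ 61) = 248/ 61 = 4.07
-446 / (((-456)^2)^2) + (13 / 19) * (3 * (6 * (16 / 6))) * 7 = 4970023059233 / 21618690048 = 229.89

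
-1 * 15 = -15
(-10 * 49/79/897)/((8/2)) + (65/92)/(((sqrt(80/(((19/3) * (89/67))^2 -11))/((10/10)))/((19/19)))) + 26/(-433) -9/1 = -556097183/61367358 + 65 * sqrt(483014)/73968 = -8.45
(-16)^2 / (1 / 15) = 3840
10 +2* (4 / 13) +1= 151 / 13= 11.62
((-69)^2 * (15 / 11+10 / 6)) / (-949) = -158700 / 10439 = -15.20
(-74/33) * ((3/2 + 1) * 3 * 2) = -370/11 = -33.64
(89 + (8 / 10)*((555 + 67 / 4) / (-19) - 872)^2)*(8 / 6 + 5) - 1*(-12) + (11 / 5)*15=4701030361 / 1140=4123710.84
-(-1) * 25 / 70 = 5 / 14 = 0.36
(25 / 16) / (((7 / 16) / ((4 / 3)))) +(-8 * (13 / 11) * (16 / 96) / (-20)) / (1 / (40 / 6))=3664 / 693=5.29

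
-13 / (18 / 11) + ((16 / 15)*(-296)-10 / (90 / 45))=-29581 / 90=-328.68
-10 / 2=-5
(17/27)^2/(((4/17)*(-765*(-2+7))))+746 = 489450311/656100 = 746.00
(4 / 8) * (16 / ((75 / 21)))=56 / 25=2.24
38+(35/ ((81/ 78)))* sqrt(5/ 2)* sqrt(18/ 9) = 38+910* sqrt(5)/ 27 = 113.36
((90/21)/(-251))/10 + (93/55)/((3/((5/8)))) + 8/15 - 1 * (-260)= 605052373/2319240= 260.88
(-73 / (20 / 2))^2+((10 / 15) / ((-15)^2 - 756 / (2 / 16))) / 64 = 744738383 / 13975200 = 53.29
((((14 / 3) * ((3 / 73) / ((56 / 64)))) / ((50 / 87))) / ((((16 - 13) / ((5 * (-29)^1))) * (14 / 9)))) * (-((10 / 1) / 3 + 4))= 222024 / 2555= 86.90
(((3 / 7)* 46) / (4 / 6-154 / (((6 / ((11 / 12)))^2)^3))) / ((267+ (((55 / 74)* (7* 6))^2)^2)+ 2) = 9007846355641171968 / 288479605557253127128699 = 0.00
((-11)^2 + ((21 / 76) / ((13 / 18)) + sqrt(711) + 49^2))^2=3738171 *sqrt(79) / 247 + 1552831556845 / 244036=6497641.50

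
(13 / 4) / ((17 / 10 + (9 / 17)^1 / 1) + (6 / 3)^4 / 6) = 3315 / 4994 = 0.66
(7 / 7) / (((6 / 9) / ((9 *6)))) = 81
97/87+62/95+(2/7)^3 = 5077007/2834895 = 1.79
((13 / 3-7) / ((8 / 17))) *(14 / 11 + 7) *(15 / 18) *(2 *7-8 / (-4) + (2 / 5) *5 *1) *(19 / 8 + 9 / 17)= -179725 / 88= -2042.33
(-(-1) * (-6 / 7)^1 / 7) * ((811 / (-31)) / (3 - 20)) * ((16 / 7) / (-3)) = 25952 / 180761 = 0.14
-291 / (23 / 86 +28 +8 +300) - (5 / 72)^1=-1946467 / 2082168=-0.93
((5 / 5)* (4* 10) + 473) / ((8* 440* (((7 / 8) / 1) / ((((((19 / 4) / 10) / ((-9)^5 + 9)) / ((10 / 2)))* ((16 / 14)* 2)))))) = -1083 / 1767920000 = -0.00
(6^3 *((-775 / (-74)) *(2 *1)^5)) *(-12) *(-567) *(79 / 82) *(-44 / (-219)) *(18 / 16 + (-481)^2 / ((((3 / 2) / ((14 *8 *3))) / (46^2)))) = 1157769469778555446243200 / 110741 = 10454750000257857940.99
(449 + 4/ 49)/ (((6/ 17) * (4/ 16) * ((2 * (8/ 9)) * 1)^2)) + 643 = 14133191/ 6272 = 2253.38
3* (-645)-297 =-2232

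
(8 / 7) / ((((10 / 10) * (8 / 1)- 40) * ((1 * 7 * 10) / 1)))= -0.00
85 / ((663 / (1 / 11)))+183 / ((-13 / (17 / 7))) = -102628 / 3003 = -34.18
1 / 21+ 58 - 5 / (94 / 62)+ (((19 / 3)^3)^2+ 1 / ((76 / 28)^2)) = 5592344368172 / 86582601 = 64589.70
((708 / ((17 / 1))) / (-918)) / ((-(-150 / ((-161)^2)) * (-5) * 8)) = 1529339 / 7803000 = 0.20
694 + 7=701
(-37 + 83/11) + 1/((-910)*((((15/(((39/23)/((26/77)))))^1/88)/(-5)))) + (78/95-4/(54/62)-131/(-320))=-17631073013/539922240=-32.65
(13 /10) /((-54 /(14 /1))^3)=-0.02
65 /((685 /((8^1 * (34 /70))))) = 1768 /4795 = 0.37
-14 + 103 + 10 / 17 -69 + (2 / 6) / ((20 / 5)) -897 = -178771 / 204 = -876.33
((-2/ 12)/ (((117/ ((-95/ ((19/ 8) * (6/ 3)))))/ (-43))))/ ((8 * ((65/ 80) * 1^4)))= -860/ 4563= -0.19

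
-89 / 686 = -0.13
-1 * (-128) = 128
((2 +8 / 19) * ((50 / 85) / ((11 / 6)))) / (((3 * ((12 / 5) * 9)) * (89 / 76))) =4600 / 449361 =0.01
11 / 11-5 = -4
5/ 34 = 0.15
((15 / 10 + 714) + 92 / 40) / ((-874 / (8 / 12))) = -3589 / 6555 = -0.55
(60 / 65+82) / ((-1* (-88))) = 49 / 52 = 0.94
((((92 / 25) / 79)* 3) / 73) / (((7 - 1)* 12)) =0.00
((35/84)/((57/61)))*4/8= 305/1368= 0.22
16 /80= 1 /5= 0.20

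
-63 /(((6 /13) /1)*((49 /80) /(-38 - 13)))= 79560 /7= 11365.71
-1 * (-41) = 41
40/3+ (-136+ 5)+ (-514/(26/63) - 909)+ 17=-87950/39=-2255.13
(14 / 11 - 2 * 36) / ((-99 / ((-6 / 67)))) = -1556 / 24321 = -0.06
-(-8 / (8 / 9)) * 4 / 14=18 / 7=2.57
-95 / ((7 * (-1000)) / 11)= 209 / 1400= 0.15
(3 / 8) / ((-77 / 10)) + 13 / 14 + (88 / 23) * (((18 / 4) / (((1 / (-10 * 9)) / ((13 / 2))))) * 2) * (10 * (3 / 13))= -329307367 / 7084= -46486.08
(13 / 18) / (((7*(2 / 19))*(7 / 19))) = 4693 / 1764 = 2.66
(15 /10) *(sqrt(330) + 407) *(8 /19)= 12 *sqrt(330) /19 + 4884 /19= 268.53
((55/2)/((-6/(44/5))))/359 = -121/1077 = -0.11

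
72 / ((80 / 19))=171 / 10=17.10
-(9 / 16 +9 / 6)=-33 / 16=-2.06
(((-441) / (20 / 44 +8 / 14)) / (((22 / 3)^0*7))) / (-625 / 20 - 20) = 19404 / 16195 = 1.20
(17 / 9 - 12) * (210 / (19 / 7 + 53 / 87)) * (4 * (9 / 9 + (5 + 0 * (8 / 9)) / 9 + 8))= -55603730 / 2277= -24419.73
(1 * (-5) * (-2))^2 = 100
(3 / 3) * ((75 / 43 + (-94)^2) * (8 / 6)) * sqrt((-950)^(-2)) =760046 / 61275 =12.40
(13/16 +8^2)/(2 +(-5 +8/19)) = -19703/784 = -25.13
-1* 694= -694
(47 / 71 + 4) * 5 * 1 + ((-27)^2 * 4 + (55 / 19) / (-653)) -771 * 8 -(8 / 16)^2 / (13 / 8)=-36975677526 / 11451661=-3228.85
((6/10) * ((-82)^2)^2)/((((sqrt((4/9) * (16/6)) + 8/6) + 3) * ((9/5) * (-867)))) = -587758288/137275 + 180848704 * sqrt(6)/411825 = -3205.94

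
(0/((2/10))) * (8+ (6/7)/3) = 0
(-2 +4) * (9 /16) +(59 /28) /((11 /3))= 1047 /616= 1.70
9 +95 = 104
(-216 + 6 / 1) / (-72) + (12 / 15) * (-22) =-881 / 60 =-14.68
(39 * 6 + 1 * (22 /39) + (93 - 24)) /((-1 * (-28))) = 11839 /1092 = 10.84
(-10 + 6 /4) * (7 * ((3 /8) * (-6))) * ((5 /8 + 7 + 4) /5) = 99603 /320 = 311.26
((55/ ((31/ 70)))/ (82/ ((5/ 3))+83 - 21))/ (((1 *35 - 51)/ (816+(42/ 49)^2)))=-57.01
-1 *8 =-8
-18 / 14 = -9 / 7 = -1.29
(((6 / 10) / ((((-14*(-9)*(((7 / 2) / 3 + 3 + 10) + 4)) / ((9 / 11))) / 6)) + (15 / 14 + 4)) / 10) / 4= 0.13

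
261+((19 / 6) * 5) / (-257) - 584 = -498161 / 1542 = -323.06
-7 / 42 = -1 / 6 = -0.17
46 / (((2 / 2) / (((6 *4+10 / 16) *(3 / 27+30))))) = 1227901 / 36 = 34108.36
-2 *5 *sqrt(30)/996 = -5 *sqrt(30)/498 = -0.05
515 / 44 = 11.70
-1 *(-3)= 3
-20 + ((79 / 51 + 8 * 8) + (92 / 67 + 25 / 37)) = 6017746 / 126429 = 47.60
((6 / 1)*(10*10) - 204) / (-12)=-33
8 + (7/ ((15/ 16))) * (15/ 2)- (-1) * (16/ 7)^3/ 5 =113856/ 1715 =66.39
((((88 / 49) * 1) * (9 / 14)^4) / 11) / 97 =6561 / 22823906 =0.00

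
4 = 4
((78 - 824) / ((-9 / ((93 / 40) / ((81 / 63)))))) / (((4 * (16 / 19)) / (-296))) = -56901523 / 4320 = -13171.65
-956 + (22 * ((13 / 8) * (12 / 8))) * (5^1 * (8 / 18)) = -5021 / 6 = -836.83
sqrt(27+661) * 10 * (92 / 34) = 1840 * sqrt(43) / 17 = 709.75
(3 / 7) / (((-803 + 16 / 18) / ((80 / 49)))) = -2160 / 2476117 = -0.00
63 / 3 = 21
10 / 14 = 5 / 7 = 0.71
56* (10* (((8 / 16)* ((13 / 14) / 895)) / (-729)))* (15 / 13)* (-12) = 80 / 14499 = 0.01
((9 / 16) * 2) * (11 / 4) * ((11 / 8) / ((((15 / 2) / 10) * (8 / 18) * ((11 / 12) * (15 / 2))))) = 297 / 160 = 1.86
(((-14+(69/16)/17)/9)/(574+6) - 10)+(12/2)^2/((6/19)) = 147659621/1419840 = 104.00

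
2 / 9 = 0.22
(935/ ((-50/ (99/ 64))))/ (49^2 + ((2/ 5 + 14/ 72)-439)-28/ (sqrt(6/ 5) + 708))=-1446268534219773/ 98123701813408736 + 1029105 * sqrt(30)/ 12265462726676092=-0.01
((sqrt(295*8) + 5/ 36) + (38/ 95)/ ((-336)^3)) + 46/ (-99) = -339816971/ 1043159040 + 2*sqrt(590) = 48.25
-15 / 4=-3.75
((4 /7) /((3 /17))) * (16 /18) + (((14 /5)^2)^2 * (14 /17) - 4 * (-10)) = 187753736 /2008125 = 93.50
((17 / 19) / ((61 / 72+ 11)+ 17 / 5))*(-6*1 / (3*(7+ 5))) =-1020 / 104291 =-0.01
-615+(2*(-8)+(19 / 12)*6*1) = -1243 / 2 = -621.50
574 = 574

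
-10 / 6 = -5 / 3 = -1.67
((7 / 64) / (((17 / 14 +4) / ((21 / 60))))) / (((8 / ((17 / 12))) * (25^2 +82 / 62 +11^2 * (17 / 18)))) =542283 / 308916377600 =0.00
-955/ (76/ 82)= -39155/ 38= -1030.39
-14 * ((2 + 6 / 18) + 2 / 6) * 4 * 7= -3136 / 3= -1045.33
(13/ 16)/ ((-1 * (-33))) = 13/ 528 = 0.02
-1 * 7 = -7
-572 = -572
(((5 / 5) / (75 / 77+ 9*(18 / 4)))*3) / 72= 77 / 76644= 0.00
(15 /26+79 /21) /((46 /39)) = 103 /28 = 3.68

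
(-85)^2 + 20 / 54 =195085 / 27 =7225.37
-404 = -404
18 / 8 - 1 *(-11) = 53 / 4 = 13.25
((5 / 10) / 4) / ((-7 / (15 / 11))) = -0.02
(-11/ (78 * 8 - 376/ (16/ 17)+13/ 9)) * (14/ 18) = -22/ 581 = -0.04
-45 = -45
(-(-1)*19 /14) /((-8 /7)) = -19 /16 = -1.19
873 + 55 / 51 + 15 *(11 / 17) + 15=45838 / 51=898.78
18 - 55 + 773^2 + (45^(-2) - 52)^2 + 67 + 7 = 2461481958151 / 4100625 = 600269.95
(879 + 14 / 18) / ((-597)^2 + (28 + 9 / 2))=15836 / 6415947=0.00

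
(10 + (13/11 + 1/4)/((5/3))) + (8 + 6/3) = 4589/220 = 20.86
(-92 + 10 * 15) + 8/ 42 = 1222/ 21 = 58.19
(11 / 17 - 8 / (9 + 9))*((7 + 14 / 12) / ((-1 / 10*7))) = -2.36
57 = 57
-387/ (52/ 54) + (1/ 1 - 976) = -35799/ 26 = -1376.88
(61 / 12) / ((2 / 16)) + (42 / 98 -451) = -8608 / 21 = -409.90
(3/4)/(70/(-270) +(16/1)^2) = 81/27620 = 0.00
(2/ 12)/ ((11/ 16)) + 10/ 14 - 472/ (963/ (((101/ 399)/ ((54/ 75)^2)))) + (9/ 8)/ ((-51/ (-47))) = 81673453739/ 46560302712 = 1.75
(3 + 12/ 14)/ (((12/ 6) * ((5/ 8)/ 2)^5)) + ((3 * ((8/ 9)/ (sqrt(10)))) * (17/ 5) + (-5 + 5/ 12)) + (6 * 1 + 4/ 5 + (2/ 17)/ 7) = 68 * sqrt(10)/ 75 + 413963597/ 637500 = 652.22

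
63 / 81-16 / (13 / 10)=-1349 / 117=-11.53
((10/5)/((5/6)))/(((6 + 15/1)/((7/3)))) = 4/15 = 0.27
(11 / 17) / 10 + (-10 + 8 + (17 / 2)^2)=23907 / 340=70.31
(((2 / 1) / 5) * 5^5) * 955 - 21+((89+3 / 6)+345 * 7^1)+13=2392493 / 2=1196246.50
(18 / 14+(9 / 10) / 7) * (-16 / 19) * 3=-2376 / 665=-3.57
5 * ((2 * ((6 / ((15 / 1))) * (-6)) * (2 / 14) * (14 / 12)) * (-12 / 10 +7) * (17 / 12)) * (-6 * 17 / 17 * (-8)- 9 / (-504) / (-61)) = -80835731 / 51240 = -1577.59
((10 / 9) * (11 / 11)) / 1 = 10 / 9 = 1.11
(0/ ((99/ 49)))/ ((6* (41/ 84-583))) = 0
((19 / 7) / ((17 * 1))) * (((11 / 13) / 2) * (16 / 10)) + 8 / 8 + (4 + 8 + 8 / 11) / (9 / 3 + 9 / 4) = 901643 / 255255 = 3.53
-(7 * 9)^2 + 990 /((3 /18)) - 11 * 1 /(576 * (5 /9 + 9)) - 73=10446581 /5504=1898.00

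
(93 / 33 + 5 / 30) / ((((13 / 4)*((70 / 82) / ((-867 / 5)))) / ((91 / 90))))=-2334253 / 12375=-188.63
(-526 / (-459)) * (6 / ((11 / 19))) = 19988 / 1683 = 11.88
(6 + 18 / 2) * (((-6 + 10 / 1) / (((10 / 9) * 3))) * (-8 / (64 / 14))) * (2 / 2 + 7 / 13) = -630 / 13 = -48.46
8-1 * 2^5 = -24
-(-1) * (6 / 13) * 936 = 432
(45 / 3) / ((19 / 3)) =45 / 19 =2.37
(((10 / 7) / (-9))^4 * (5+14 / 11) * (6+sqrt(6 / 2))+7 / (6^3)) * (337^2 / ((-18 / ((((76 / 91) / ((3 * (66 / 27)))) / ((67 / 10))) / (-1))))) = 4962965300000 * sqrt(3) / 11621542189257+93559221673345 / 15495389585676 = 6.78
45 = 45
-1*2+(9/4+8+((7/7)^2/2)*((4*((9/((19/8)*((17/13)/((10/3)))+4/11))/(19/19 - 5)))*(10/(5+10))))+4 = 588851/59276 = 9.93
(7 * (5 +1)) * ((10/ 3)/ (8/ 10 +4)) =175/ 6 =29.17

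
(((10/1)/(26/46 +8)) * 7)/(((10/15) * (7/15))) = 26.27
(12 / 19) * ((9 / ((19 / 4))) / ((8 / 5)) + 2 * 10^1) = 4830 / 361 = 13.38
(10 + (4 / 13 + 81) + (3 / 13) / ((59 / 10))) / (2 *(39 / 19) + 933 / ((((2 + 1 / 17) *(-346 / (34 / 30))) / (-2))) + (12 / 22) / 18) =1329965642775 / 103435478536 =12.86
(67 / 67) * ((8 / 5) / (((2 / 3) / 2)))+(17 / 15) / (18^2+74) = 4.80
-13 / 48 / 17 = -13 / 816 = -0.02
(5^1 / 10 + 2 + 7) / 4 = 19 / 8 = 2.38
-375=-375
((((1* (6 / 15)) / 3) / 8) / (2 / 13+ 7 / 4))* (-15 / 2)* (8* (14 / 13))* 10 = -560 / 99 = -5.66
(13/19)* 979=669.84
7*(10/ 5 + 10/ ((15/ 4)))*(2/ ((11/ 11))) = 196/ 3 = 65.33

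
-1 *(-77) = 77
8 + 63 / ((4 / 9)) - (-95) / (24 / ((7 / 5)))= 155.29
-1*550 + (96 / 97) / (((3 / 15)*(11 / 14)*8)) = -586010 / 1067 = -549.21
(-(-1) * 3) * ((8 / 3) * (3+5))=64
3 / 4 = 0.75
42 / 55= 0.76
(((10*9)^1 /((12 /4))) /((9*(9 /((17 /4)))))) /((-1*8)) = -85 /432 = -0.20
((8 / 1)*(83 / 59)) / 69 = 664 / 4071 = 0.16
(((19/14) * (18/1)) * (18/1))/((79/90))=277020/553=500.94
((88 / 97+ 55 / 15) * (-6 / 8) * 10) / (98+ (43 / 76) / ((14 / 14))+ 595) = -252890 / 5112967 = -0.05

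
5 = 5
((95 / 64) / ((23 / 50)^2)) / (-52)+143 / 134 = 27491027 / 29488576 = 0.93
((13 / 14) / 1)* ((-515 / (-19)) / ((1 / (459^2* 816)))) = 575487792360 / 133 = 4326975882.41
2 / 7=0.29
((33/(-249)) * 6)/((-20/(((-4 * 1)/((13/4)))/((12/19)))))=-418/5395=-0.08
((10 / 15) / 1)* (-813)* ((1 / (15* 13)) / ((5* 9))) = -0.06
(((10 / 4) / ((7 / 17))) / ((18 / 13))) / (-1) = -1105 / 252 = -4.38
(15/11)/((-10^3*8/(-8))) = 3/2200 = 0.00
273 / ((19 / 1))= 273 / 19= 14.37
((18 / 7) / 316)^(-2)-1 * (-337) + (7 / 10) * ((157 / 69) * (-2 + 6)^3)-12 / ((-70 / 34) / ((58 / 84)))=7095117637 / 456435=15544.64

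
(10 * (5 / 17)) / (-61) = -50 / 1037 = -0.05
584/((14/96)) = 28032/7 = 4004.57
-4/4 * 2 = -2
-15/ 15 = -1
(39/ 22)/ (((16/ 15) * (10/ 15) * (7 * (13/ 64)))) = 135/ 77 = 1.75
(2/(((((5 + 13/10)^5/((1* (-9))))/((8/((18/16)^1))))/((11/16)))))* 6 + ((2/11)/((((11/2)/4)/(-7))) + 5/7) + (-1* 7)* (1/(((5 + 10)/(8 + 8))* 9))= -218987910541/200141369505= -1.09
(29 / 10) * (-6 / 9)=-1.93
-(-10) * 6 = 60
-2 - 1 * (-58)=56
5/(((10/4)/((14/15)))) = 1.87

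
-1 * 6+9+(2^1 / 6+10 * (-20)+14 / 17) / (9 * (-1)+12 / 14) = 79708 / 2907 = 27.42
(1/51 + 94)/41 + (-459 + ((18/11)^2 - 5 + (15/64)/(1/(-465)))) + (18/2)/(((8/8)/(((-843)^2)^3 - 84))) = 52303088448258186101661715/16192704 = 3230040421183403716.99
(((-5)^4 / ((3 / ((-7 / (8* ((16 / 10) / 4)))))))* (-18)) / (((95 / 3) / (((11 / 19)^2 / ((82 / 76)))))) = 4764375 / 59204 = 80.47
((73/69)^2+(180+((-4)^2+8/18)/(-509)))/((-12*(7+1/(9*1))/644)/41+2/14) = 17992316549/13872795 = 1296.95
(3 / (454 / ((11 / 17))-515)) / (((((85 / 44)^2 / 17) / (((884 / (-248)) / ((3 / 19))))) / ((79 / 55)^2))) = -3.41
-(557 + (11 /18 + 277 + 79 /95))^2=-2040917960449 /2924100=-697964.49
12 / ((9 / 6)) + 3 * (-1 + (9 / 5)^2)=368 / 25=14.72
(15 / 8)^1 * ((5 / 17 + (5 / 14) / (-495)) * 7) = 34565 / 8976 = 3.85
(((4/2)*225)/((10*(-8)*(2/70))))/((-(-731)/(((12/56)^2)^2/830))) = -3645/5327574784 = -0.00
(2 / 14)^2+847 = 41504 / 49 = 847.02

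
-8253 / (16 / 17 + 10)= -46767 / 62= -754.31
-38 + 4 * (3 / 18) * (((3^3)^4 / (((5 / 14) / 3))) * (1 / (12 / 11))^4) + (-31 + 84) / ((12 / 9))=672417767 / 320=2101305.52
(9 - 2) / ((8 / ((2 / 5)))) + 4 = 87 / 20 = 4.35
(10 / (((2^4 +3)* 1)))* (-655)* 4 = -26200 / 19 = -1378.95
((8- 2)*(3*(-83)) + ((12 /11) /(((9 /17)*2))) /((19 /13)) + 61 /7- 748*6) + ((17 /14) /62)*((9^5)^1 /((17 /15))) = -2695137623 /544236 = -4952.15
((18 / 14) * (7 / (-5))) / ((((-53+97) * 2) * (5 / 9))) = -81 / 2200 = -0.04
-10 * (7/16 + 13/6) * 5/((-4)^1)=32.55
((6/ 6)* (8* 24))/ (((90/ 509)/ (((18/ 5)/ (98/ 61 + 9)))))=5961408/ 16175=368.56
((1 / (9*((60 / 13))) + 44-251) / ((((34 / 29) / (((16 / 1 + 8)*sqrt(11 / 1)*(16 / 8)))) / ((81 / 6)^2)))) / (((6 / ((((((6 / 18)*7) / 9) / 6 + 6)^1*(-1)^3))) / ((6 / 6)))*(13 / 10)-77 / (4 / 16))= 257027328657*sqrt(11) / 51475252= 16560.64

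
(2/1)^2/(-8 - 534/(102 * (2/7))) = -136/895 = -0.15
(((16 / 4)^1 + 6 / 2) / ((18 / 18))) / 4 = 7 / 4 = 1.75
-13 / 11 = -1.18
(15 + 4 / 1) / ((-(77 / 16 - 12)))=304 / 115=2.64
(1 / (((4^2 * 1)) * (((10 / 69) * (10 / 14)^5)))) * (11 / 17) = 12756513 / 8500000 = 1.50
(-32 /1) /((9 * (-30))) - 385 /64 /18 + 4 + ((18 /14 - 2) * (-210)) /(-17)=-1480319 /293760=-5.04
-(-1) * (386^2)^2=22199808016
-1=-1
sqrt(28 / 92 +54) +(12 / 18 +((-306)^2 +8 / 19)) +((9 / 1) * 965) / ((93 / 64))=sqrt(28727) / 23 +176017694 / 1767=99621.23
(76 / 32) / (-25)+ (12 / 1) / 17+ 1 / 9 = 22093 / 30600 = 0.72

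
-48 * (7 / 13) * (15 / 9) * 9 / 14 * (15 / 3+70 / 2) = -14400 / 13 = -1107.69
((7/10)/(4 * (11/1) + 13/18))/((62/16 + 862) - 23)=0.00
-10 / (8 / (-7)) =35 / 4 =8.75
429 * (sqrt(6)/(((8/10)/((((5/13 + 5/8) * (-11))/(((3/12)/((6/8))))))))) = -571725 * sqrt(6)/32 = -43763.58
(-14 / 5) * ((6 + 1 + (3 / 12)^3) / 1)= -3143 / 160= -19.64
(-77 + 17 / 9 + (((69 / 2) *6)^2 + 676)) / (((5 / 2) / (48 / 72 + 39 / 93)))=78991898 / 4185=18875.01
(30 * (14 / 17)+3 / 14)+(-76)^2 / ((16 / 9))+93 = 801327 / 238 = 3366.92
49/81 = 0.60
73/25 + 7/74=5577/1850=3.01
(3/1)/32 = 0.09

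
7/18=0.39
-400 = -400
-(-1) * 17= 17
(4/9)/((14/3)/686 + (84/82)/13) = 104468/20121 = 5.19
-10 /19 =-0.53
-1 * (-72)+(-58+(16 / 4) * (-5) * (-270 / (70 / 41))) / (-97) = 27154 / 679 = 39.99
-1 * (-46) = 46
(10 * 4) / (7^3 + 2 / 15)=0.12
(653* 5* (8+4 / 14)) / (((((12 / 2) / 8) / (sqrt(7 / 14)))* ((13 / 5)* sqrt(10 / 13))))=378740* sqrt(65) / 273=11184.98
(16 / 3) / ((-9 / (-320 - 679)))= 592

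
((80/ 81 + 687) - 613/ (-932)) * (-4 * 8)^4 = 13628137013248/ 18873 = 722097017.60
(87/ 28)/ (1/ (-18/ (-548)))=783/ 7672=0.10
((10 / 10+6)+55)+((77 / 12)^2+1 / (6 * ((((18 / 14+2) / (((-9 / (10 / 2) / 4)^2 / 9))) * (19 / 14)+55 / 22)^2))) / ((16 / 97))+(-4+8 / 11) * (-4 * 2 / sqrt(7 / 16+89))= 128 * sqrt(159) / 583+22494272788926097 / 72186094137600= 314.38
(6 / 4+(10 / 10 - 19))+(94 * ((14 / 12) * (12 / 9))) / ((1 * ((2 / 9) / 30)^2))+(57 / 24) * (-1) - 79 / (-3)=63957779 / 24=2664907.46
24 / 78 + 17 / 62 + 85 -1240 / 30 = 106993 / 2418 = 44.25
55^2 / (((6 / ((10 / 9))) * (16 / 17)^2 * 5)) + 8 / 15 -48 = 2730677 / 34560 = 79.01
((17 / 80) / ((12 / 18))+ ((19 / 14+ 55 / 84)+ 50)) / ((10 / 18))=527493 / 5600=94.20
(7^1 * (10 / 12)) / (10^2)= 7 / 120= 0.06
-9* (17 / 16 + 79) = -11529 / 16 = -720.56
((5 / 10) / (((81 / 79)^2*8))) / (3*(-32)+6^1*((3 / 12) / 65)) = -405665 / 654892776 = -0.00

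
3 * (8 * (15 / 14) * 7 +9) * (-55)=-11385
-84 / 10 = -42 / 5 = -8.40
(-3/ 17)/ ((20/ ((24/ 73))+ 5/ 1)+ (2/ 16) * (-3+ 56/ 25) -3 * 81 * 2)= 1800/ 4286669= 0.00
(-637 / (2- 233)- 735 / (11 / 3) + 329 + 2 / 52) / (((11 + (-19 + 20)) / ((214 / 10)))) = 12057937 / 51480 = 234.23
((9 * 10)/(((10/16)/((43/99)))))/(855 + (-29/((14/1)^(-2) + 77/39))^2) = 157515646768/2693790787941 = 0.06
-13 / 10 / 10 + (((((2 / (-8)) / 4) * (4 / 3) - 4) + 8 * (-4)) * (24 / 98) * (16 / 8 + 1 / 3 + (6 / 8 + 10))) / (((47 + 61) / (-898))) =762983531 / 793800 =961.18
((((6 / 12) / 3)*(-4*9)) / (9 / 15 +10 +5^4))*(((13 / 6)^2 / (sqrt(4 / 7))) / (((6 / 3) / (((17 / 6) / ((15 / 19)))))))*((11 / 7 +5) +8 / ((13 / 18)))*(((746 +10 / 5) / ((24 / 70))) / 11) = -286602745*sqrt(7) / 2059344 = -368.21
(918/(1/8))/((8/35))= 32130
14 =14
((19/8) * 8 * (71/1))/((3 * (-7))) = -1349/21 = -64.24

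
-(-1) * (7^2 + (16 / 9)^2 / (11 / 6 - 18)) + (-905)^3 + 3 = -1941248824199 / 2619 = -741217573.20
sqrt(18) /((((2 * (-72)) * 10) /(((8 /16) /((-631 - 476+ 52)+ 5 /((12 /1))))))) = sqrt(2) /1012400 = 0.00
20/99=0.20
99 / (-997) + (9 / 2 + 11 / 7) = 83359 / 13958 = 5.97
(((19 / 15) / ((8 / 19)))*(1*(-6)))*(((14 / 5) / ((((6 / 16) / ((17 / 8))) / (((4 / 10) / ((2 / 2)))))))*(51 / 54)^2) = -12415151 / 121500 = -102.18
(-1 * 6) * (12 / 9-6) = 28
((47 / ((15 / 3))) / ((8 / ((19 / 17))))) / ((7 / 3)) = 2679 / 4760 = 0.56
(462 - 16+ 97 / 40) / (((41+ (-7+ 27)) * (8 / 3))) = 53811 / 19520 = 2.76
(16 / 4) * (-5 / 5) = -4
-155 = -155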